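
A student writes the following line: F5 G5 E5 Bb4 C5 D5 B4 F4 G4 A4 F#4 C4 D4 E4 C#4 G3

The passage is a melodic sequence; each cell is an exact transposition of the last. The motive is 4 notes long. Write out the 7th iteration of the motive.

B2 C#3 A#2 E2

Unit = 4 notes; the statements start on F5, C5, G4, D4, moving down a 4th each time.
Continuing the starts: A3 → E3 → B2.
Statement 7 starts on B2 and keeps the same exact contour: B2 C#3 A#2 E2.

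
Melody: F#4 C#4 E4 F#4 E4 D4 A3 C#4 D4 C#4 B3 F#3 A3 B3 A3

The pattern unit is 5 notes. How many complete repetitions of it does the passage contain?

15 notes in groups of 5 gives 15/5 = 3 statements.
Starts: F#4, D4, B3 — each down a 3rd.

3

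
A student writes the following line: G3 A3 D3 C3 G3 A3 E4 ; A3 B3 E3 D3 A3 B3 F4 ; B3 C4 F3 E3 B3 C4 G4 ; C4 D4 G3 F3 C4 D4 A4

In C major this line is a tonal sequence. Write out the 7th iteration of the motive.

F4 G4 C4 B3 F4 G4 D5

The 7-note cells begin on G3, A3, B3, C4 — each up a 2nd from the last.
Continuing the starts: D4 → E4 → F4.
So cell 7 is F4 G4 C4 B3 F4 G4 D5.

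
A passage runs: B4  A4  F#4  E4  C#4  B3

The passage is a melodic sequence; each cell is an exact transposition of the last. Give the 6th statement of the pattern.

A#2 G#2

With a 2-note motive the entries are B4, F#4, C#4, each down a 4th from the previous.
Extending down a 4th: G#3 → D#3 → A#2.
Statement 6 starts on A#2 and keeps the same exact contour: A#2 G#2.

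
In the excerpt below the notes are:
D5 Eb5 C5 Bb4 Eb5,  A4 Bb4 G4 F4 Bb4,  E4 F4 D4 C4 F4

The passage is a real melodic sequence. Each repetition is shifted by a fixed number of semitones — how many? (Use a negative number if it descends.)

Unit = 5 notes; the statements start on D5, A4, E4, moving down a 4th each time.
D5→A4 is 69 − 74 = -5 semitones.

-5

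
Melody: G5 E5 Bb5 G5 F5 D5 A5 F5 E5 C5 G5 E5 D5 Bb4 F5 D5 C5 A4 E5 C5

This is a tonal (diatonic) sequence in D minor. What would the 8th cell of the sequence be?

With a 4-note motive the entries are G5, F5, E5, D5, C5, each down a 2nd from the previous.
Continuing the starts: Bb4 → A4 → G4.
Statement 8 starts on G4 and keeps the same diatonic contour: G4 E4 Bb4 G4.

G4 E4 Bb4 G4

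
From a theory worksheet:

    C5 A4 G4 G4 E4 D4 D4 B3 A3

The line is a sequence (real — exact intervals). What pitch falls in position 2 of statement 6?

The unit is 3 notes. Position-2 pitches of the 3 shown cells: A4, E4, B3.
Each moves down a 4th. Continuing: F#3 → C#3 → G#2.

G#2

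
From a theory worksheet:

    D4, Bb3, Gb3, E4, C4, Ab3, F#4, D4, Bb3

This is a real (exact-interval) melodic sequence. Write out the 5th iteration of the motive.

The 3-note cells begin on D4, E4, F#4 — each up a 2nd from the last.
Extending up a 2nd: G#4 → A#4.
So cell 5 is A#4 F#4 D4.

A#4 F#4 D4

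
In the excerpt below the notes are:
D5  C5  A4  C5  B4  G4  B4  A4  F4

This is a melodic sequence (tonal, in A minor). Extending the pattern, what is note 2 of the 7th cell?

D4

The unit is 3 notes. Position-2 pitches of the 3 shown cells: C5, B4, A4.
Carrying that down a 2nd forward: G4 → F4 → E4 → D4.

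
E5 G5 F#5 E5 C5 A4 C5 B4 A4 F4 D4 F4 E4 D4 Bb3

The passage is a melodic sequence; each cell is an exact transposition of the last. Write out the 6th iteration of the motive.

F2 Ab2 G2 F2 Db2

Taking 5-note groups, the heads are E5, A4, D4: the pattern moves down a 5th.
Carrying on: G3 → C3 → F2.
From F2 the exact shape gives F2 Ab2 G2 F2 Db2.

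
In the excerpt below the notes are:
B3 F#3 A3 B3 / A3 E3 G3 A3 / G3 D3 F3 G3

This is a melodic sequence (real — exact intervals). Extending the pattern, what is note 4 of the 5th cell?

Eb3

With 4-note cells, note 4 of each statement runs B3, A3, G3.
Extending down a 2nd: F3 → Eb3.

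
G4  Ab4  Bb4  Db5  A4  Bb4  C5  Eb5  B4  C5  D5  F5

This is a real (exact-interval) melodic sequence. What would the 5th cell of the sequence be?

Taking 4-note groups, the heads are G4, A4, B4: the pattern moves up a 2nd.
Continuing the starts: C#5 → D#5.
Statement 5 starts on D#5 and keeps the same exact contour: D#5 E5 F#5 A5.

D#5 E5 F#5 A5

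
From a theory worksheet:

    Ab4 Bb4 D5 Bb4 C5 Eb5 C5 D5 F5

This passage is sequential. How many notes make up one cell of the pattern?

Try groups of 3 (3 cells in 9 notes):
Ab4 Bb4 D5 | Bb4 C5 Eb5 | C5 D5 F5
Each cell is the previous one up a 2nd — so the unit is 3 notes.

3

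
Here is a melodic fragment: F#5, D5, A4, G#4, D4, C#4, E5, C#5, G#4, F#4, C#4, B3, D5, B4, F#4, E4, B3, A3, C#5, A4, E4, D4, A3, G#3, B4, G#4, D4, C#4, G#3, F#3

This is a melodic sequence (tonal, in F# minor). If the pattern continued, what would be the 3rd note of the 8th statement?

With 6-note cells, note 3 of each statement runs A4, G#4, F#4, E4, D4.
Each moves down a 2nd. Continuing: C#4 → B3 → A3.

A3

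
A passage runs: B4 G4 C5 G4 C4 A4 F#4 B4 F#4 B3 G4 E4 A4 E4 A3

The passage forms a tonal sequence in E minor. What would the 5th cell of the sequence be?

E4 C4 F#4 C4 F#3

With a 5-note motive the entries are B4, A4, G4, each down a 2nd from the previous.
Carrying on: F#4 → E4.
Statement 5 starts on E4 and keeps the same diatonic contour: E4 C4 F#4 C4 F#3.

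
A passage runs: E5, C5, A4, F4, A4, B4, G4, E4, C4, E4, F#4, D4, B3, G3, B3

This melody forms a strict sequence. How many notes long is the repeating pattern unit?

5

Try groups of 5 (3 cells in 15 notes):
E5 C5 A4 F4 A4 | B4 G4 E4 C4 E4 | F#4 D4 B3 G3 B3
Each cell is the previous one down a 4th — so the unit is 5 notes.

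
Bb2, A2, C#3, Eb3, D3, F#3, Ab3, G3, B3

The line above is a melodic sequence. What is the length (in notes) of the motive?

3

9 notes total. Splitting into 3 groups of 3:
Bb2 A2 C#3 | Eb3 D3 F#3 | Ab3 G3 B3
That's a consistent up a 4th shift per cell, and no other grouping gives one.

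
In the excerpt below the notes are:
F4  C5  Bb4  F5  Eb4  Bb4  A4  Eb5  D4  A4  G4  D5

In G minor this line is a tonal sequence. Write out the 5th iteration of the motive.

The 4-note cells begin on F4, Eb4, D4 — each down a 2nd from the last.
Carrying on: C4 → Bb3.
From Bb3 the diatonic shape gives Bb3 F4 Eb4 Bb4.

Bb3 F4 Eb4 Bb4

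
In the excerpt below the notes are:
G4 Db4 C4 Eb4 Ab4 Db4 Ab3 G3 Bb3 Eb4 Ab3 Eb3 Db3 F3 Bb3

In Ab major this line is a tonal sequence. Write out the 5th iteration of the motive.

Bb2 F2 Eb2 G2 C3

Unit = 5 notes; the statements start on G4, Db4, Ab3, moving down a 4th each time.
Continuing the starts: Eb3 → Bb2.
From Bb2 the diatonic shape gives Bb2 F2 Eb2 G2 C3.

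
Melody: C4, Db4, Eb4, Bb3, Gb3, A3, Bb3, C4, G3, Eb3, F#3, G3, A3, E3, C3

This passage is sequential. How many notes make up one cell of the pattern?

15 notes total. Splitting into 3 groups of 5:
C4 Db4 Eb4 Bb3 Gb3 | A3 Bb3 C4 G3 Eb3 | F#3 G3 A3 E3 C3
That's a consistent down a 3rd shift per cell, and no other grouping gives one.

5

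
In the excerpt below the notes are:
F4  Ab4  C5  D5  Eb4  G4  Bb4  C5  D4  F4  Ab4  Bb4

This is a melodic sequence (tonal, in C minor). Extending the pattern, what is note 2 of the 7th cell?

The unit is 4 notes. Position-2 pitches of the 3 shown cells: Ab4, G4, F4.
Extending down a 2nd: Eb4 → D4 → C4 → Bb3.

Bb3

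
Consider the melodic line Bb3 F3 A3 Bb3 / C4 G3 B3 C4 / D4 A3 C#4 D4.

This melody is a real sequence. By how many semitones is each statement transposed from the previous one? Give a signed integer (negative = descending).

2

Taking 4-note groups, the heads are Bb3, C4, D4: the pattern moves up a 2nd.
Bb3→C4 is 60 − 58 = 2 semitones.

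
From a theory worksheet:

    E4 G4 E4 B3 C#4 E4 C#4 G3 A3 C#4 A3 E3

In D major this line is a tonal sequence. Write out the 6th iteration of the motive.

Taking 4-note groups, the heads are E4, C#4, A3: the pattern moves down a 3rd.
Carrying on: F#3 → D3 → B2.
Statement 6 starts on B2 and keeps the same diatonic contour: B2 D3 B2 F#2.

B2 D3 B2 F#2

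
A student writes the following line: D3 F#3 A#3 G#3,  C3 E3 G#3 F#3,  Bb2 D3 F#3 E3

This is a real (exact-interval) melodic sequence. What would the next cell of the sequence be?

The 4-note cells begin on D3, C3, Bb2 — each down a 2nd from the last.
So cell 4 is Ab2 C3 E3 D3.

Ab2 C3 E3 D3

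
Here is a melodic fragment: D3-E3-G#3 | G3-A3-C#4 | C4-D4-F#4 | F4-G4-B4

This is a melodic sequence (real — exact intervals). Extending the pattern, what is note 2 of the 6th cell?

Grouping in 3s, the 2nd note of each cell is E3, A3, D4, G4.
Extending up a 4th: C5 → F5.

F5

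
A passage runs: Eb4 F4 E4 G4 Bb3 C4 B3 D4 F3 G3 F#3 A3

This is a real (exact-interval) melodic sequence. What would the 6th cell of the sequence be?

D2 E2 D#2 F#2

Taking 4-note groups, the heads are Eb4, Bb3, F3: the pattern moves down a 4th.
Carrying on: C3 → G2 → D2.
From D2 the exact shape gives D2 E2 D#2 F#2.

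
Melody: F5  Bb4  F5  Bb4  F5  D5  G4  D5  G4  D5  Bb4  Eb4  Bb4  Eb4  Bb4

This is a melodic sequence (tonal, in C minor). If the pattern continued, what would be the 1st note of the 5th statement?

Eb4

The unit is 5 notes. Position-1 pitches of the 3 shown cells: F5, D5, Bb4.
Extending down a 3rd: G4 → Eb4.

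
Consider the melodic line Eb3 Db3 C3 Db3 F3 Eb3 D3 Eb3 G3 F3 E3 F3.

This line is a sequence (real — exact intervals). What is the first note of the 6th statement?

With a 4-note motive the entries are Eb3, F3, G3, each up a 2nd from the previous.
Continuing: A3 → B3 → C#4. Statement 6 starts on C#4.

C#4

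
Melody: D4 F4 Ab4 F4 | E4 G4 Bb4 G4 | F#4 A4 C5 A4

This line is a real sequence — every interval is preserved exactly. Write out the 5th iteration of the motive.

A#4 C#5 E5 C#5

The 4-note cells begin on D4, E4, F#4 — each up a 2nd from the last.
Carrying on: G#4 → A#4.
Statement 5 starts on A#4 and keeps the same exact contour: A#4 C#5 E5 C#5.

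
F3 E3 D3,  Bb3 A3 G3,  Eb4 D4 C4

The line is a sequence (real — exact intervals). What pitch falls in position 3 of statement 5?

The unit is 3 notes. Position-3 pitches of the 3 shown cells: D3, G3, C4.
Extending up a 4th: F4 → Bb4.

Bb4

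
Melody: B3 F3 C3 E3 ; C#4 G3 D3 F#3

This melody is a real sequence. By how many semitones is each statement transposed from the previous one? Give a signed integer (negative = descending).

2

Unit = 4 notes; the statements start on B3, C#4, moving up a 2nd each time.
B3→C#4 is 61 − 59 = 2 semitones.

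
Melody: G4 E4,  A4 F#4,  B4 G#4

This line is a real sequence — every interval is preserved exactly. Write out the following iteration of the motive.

Unit = 2 notes; the statements start on G4, A4, B4, moving up a 2nd each time.
Statement 4 starts on C#5 and keeps the same exact contour: C#5 A#4.

C#5 A#4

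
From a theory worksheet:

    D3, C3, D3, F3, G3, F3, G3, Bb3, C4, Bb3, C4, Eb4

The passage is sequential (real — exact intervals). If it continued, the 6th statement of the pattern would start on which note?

Unit = 4 notes; the statements start on D3, G3, C4, moving up a 4th each time.
Continuing: F4 → Bb4 → Eb5. Statement 6 starts on Eb5.

Eb5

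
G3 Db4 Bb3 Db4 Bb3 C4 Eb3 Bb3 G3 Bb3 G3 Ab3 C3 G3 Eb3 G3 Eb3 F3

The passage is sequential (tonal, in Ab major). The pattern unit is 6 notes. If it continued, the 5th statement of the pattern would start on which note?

F2

Unit = 6 notes; the statements start on G3, Eb3, C3, moving down a 3rd each time.
Continuing: Ab2 → F2. Statement 5 starts on F2.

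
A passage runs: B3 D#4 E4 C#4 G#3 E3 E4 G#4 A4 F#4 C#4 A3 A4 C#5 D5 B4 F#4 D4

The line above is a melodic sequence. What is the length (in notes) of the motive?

6

18 notes total. Splitting into 3 groups of 6:
B3 D#4 E4 C#4 G#3 E3 | E4 G#4 A4 F#4 C#4 A3 | A4 C#5 D5 B4 F#4 D4
That's a consistent up a 4th shift per cell, and no other grouping gives one.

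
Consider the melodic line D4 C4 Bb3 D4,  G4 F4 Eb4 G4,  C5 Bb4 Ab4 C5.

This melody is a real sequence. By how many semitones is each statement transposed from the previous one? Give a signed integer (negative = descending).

Taking 4-note groups, the heads are D4, G4, C5: the pattern moves up a 4th.
Counting half-steps from D4 to G4: 5.

5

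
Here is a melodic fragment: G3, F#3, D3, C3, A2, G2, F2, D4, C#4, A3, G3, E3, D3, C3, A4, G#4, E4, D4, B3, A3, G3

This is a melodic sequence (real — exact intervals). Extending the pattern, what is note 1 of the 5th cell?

Grouping in 7s, the 1st note of each cell is G3, D4, A4.
Extending up a 5th: E5 → B5.

B5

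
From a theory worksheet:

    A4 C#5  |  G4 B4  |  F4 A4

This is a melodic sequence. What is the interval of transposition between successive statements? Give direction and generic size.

down a 2nd

Unit = 2 notes; the statements start on A4, G4, F4, moving down a 2nd each time.
From A4 to G4: down a 2nd.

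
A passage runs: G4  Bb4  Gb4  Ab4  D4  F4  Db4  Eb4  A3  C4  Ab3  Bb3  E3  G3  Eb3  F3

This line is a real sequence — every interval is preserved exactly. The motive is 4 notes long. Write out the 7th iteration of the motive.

C#2 E2 C2 D2

Taking 4-note groups, the heads are G4, D4, A3, E3: the pattern moves down a 4th.
Extending down a 4th: B2 → F#2 → C#2.
From C#2 the exact shape gives C#2 E2 C2 D2.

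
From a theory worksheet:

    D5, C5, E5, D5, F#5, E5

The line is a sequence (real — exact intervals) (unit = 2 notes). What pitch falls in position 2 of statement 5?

G#5

The unit is 2 notes. Position-2 pitches of the 3 shown cells: C5, D5, E5.
Extending up a 2nd: F#5 → G#5.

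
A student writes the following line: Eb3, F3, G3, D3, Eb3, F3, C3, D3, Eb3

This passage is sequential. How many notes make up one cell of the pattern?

3

9 notes total. Splitting into 3 groups of 3:
Eb3 F3 G3 | D3 Eb3 F3 | C3 D3 Eb3
Each cell is the previous one down a 2nd — so the unit is 3 notes.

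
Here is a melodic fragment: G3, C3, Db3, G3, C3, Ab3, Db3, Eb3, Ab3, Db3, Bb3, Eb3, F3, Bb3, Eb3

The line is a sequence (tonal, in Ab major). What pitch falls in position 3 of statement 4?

G3

With 5-note cells, note 3 of each statement runs Db3, Eb3, F3.
One more up a 2nd gives G3.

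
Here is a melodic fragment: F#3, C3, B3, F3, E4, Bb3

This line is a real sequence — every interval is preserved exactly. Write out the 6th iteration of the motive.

G5 Db5

Unit = 2 notes; the statements start on F#3, B3, E4, moving up a 4th each time.
Continuing the starts: A4 → D5 → G5.
So cell 6 is G5 Db5.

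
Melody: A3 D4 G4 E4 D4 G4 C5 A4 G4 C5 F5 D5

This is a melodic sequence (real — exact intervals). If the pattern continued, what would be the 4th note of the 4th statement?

Grouping in 4s, the 4th note of each cell is E4, A4, D5.
One more up a 4th gives G5.

G5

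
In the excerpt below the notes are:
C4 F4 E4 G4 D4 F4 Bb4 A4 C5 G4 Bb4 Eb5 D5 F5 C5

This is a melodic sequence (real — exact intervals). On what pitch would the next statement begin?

Taking 5-note groups, the heads are C4, F4, Bb4: the pattern moves up a 4th.
One more step up a 4th gives Eb5.

Eb5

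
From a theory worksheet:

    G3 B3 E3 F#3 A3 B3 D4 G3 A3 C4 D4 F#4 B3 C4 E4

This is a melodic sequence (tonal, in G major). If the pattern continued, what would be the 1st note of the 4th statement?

F#4

With 5-note cells, note 1 of each statement runs G3, B3, D4.
Each moves up a 3rd; the next is F#4.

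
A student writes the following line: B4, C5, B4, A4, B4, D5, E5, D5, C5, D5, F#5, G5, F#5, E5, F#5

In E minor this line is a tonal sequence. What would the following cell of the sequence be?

Taking 5-note groups, the heads are B4, D5, F#5: the pattern moves up a 3rd.
From A5 the diatonic shape gives A5 B5 A5 G5 A5.

A5 B5 A5 G5 A5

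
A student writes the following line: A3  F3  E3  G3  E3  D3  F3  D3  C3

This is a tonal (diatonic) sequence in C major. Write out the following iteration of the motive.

With a 3-note motive the entries are A3, G3, F3, each down a 2nd from the previous.
Statement 4 starts on E3 and keeps the same diatonic contour: E3 C3 B2.

E3 C3 B2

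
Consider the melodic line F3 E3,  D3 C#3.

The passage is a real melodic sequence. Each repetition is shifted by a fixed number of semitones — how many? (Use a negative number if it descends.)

-3

Taking 2-note groups, the heads are F3, D3: the pattern moves down a 3rd.
Counting half-steps from F3 to D3: -3.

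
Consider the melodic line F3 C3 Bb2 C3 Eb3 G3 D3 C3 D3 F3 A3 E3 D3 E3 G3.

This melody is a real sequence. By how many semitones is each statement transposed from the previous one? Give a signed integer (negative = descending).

Unit = 5 notes; the statements start on F3, G3, A3, moving up a 2nd each time.
F3→G3 is 55 − 53 = 2 semitones.

2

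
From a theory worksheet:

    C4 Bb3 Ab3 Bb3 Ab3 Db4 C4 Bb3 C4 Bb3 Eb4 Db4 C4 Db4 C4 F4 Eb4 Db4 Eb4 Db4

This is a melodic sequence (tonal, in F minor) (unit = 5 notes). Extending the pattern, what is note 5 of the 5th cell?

Eb4

With 5-note cells, note 5 of each statement runs Ab3, Bb3, C4, Db4.
From Db4, up a 2nd gives Eb4.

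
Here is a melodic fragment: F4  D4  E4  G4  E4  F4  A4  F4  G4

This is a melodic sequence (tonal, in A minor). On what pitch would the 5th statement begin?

C5

The 3-note cells begin on F4, G4, A4 — each up a 2nd from the last.
Extending the heads up a 2nd: B4 → C5.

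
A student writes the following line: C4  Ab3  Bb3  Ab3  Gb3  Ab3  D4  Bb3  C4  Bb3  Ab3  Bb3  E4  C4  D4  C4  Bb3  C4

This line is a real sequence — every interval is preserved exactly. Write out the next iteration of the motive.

F#4 D4 E4 D4 C4 D4

Unit = 6 notes; the statements start on C4, D4, E4, moving up a 2nd each time.
From F#4 the exact shape gives F#4 D4 E4 D4 C4 D4.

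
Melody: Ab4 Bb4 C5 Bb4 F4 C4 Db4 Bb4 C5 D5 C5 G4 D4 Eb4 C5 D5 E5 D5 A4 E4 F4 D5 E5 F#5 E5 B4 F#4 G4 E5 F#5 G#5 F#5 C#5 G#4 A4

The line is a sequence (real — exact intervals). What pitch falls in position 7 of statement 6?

With 7-note cells, note 7 of each statement runs Db4, Eb4, F4, G4, A4.
One more up a 2nd gives B4.

B4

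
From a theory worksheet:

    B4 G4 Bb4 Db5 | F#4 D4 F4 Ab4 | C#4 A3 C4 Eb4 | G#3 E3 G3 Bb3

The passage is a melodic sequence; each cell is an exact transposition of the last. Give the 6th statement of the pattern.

Unit = 4 notes; the statements start on B4, F#4, C#4, G#3, moving down a 4th each time.
Carrying on: D#3 → A#2.
From A#2 the exact shape gives A#2 F#2 A2 C3.

A#2 F#2 A2 C3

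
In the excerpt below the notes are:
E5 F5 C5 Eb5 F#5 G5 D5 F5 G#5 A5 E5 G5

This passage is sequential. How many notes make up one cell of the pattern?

Try groups of 4 (3 cells in 12 notes):
E5 F5 C5 Eb5 | F#5 G5 D5 F5 | G#5 A5 E5 G5
Each cell is the previous one up a 2nd — so the unit is 4 notes.

4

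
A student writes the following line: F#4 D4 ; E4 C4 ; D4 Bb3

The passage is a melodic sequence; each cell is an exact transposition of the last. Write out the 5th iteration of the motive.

Unit = 2 notes; the statements start on F#4, E4, D4, moving down a 2nd each time.
Carrying on: C4 → Bb3.
So cell 5 is Bb3 Gb3.

Bb3 Gb3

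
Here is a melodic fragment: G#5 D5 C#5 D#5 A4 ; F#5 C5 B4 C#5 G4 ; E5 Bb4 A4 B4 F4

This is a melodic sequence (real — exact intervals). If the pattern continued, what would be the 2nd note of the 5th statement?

Grouping in 5s, the 2nd note of each cell is D5, C5, Bb4.
Each moves down a 2nd. Continuing: Ab4 → Gb4.

Gb4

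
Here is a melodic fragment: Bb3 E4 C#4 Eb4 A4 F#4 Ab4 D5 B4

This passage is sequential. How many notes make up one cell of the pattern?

3

There are 9 notes; a 3-note unit gives 3 cells:
Bb3 E4 C#4 | Eb4 A4 F#4 | Ab4 D5 B4
Every group is a transposition up a 4th of the one before; no shorter unit works.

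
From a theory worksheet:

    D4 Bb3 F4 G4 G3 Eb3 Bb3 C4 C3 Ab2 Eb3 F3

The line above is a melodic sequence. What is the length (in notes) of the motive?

12 notes total. Splitting into 3 groups of 4:
D4 Bb3 F4 G4 | G3 Eb3 Bb3 C4 | C3 Ab2 Eb3 F3
That's a consistent down a 5th shift per cell, and no other grouping gives one.

4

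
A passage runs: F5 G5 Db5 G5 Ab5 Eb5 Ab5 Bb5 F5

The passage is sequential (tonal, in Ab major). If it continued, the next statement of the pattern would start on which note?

With a 3-note motive the entries are F5, G5, Ab5, each up a 2nd from the previous.
One more step up a 2nd gives Bb5.

Bb5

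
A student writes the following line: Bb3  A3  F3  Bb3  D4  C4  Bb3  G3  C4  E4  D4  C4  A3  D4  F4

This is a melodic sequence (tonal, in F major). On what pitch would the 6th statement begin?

Unit = 5 notes; the statements start on Bb3, C4, D4, moving up a 2nd each time.
Extending the heads up a 2nd: E4 → F4 → G4.

G4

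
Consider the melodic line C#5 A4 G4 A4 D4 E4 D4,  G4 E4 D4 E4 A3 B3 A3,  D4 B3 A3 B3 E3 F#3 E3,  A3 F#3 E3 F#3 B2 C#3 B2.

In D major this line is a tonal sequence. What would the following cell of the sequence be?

E3 C#3 B2 C#3 F#2 G2 F#2

With a 7-note motive the entries are C#5, G4, D4, A3, each down a 4th from the previous.
From E3 the diatonic shape gives E3 C#3 B2 C#3 F#2 G2 F#2.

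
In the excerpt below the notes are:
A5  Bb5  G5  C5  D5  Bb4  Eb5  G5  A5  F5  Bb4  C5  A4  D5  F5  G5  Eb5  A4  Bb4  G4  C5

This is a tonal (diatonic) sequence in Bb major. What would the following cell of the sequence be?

The 7-note cells begin on A5, G5, F5 — each down a 2nd from the last.
So cell 4 is Eb5 F5 D5 G4 A4 F4 Bb4.

Eb5 F5 D5 G4 A4 F4 Bb4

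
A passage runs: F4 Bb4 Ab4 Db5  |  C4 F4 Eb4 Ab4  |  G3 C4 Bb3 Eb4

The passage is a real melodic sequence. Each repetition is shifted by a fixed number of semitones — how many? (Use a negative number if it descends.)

-5

The 4-note cells begin on F4, C4, G3 — each down a 4th from the last.
F4 to C4 spans -5 semitones.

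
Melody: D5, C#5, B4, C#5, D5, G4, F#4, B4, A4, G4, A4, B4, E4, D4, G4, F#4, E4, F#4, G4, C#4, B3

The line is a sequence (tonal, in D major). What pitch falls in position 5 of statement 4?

Grouping in 7s, the 5th note of each cell is D5, B4, G4.
One more down a 3rd gives E4.

E4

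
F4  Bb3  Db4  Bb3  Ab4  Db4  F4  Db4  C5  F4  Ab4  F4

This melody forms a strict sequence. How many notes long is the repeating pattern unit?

12 notes total. Splitting into 3 groups of 4:
F4 Bb3 Db4 Bb3 | Ab4 Db4 F4 Db4 | C5 F4 Ab4 F4
Each cell is the previous one up a 3rd — so the unit is 4 notes.

4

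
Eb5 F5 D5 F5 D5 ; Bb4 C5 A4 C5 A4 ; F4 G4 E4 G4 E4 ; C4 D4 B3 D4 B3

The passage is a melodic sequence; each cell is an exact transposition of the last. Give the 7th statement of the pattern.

A2 B2 G#2 B2 G#2

Taking 5-note groups, the heads are Eb5, Bb4, F4, C4: the pattern moves down a 4th.
Continuing the starts: G3 → D3 → A2.
So cell 7 is A2 B2 G#2 B2 G#2.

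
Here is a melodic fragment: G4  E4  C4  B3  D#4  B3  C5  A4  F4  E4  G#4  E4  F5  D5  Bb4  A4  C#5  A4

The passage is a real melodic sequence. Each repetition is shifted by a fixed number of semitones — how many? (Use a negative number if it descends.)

With a 6-note motive the entries are G4, C5, F5, each up a 4th from the previous.
G4→C5 is 72 − 67 = 5 semitones.

5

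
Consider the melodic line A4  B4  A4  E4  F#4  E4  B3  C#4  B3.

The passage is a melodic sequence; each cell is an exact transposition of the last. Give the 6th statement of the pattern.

G#2 A#2 G#2

Unit = 3 notes; the statements start on A4, E4, B3, moving down a 4th each time.
Continuing the starts: F#3 → C#3 → G#2.
So cell 6 is G#2 A#2 G#2.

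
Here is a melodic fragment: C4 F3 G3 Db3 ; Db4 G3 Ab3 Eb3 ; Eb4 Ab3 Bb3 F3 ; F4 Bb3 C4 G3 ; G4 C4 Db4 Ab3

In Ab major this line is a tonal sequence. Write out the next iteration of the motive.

Ab4 Db4 Eb4 Bb3

With a 4-note motive the entries are C4, Db4, Eb4, F4, G4, each up a 2nd from the previous.
Statement 6 starts on Ab4 and keeps the same diatonic contour: Ab4 Db4 Eb4 Bb3.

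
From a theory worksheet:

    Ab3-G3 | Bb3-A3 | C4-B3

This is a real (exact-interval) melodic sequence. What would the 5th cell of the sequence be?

Taking 2-note groups, the heads are Ab3, Bb3, C4: the pattern moves up a 2nd.
Continuing the starts: D4 → E4.
So cell 5 is E4 D#4.

E4 D#4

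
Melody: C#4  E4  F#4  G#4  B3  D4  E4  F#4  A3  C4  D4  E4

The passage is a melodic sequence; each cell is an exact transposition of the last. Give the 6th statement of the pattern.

Eb3 Gb3 Ab3 Bb3

Unit = 4 notes; the statements start on C#4, B3, A3, moving down a 2nd each time.
Carrying on: G3 → F3 → Eb3.
From Eb3 the exact shape gives Eb3 Gb3 Ab3 Bb3.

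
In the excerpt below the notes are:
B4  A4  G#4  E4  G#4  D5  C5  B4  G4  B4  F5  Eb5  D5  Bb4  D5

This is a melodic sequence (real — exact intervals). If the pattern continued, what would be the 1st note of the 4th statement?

Ab5

The unit is 5 notes. Position-1 pitches of the 3 shown cells: B4, D5, F5.
From F5, up a 3rd gives Ab5.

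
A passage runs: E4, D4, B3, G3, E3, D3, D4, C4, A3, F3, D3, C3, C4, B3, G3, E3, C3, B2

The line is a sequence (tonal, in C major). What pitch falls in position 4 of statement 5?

C3

With 6-note cells, note 4 of each statement runs G3, F3, E3.
Each moves down a 2nd. Continuing: D3 → C3.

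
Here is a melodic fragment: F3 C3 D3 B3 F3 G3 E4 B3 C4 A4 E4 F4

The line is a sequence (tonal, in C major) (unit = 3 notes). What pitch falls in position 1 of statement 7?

C6

Grouping in 3s, the 1st note of each cell is F3, B3, E4, A4.
Each moves up a 4th. Continuing: D5 → G5 → C6.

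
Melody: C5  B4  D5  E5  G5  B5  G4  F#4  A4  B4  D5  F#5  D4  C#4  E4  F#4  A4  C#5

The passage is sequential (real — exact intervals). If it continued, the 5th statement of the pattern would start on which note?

E3

The 6-note cells begin on C5, G4, D4 — each down a 4th from the last.
Extending the heads down a 4th: A3 → E3.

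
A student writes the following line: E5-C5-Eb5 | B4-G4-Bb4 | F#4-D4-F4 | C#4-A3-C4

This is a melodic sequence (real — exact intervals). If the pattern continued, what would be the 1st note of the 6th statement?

D#3

The unit is 3 notes. Position-1 pitches of the 4 shown cells: E5, B4, F#4, C#4.
Carrying that down a 4th forward: G#3 → D#3.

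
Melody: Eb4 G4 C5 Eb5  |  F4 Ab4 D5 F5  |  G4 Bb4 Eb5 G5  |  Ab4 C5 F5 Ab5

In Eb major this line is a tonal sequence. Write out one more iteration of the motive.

Bb4 D5 G5 Bb5

Taking 4-note groups, the heads are Eb4, F4, G4, Ab4: the pattern moves up a 2nd.
Statement 5 starts on Bb4 and keeps the same diatonic contour: Bb4 D5 G5 Bb5.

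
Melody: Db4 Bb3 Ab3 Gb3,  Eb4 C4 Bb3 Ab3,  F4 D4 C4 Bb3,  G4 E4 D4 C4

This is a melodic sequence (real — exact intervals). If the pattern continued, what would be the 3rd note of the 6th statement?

With 4-note cells, note 3 of each statement runs Ab3, Bb3, C4, D4.
Each moves up a 2nd. Continuing: E4 → F#4.

F#4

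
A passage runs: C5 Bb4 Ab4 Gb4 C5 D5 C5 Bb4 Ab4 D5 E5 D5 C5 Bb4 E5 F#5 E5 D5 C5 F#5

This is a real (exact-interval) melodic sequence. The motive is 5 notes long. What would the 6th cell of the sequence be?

A#5 G#5 F#5 E5 A#5

Taking 5-note groups, the heads are C5, D5, E5, F#5: the pattern moves up a 2nd.
Extending up a 2nd: G#5 → A#5.
So cell 6 is A#5 G#5 F#5 E5 A#5.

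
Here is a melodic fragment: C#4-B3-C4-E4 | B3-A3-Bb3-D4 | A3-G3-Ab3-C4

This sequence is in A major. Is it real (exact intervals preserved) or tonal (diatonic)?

real

Each cell has the same semitone pattern (-2, 1, 4) — intervals are preserved exactly.
And C4 lies outside A major, so the sequence is real rather than tonal.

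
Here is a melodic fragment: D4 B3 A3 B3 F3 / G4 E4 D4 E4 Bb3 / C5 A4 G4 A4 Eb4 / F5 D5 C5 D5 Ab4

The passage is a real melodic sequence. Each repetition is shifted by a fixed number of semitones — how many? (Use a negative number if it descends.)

Unit = 5 notes; the statements start on D4, G4, C5, F5, moving up a 4th each time.
D4→G4 is 67 − 62 = 5 semitones.

5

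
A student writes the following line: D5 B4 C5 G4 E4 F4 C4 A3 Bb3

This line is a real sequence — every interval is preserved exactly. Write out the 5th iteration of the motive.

Taking 3-note groups, the heads are D5, G4, C4: the pattern moves down a 5th.
Continuing the starts: F3 → Bb2.
So cell 5 is Bb2 G2 Ab2.

Bb2 G2 Ab2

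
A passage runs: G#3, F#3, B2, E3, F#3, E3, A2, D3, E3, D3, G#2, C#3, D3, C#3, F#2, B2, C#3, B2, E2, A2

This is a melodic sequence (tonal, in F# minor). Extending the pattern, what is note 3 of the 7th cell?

C#2

The unit is 4 notes. Position-3 pitches of the 5 shown cells: B2, A2, G#2, F#2, E2.
Extending down a 2nd: D2 → C#2.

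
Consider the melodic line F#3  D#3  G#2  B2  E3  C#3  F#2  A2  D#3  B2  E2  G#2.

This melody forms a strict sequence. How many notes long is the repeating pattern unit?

4

There are 12 notes; a 4-note unit gives 3 cells:
F#3 D#3 G#2 B2 | E3 C#3 F#2 A2 | D#3 B2 E2 G#2
Each cell is the previous one down a 2nd — so the unit is 4 notes.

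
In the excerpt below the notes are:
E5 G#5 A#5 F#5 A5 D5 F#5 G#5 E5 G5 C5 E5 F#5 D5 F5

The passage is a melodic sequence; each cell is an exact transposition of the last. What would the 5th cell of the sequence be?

With a 5-note motive the entries are E5, D5, C5, each down a 2nd from the previous.
Extending down a 2nd: Bb4 → Ab4.
So cell 5 is Ab4 C5 D5 Bb4 Db5.

Ab4 C5 D5 Bb4 Db5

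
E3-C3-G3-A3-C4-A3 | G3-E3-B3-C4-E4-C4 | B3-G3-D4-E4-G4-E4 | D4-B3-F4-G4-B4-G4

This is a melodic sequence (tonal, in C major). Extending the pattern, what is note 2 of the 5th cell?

Grouping in 6s, the 2nd note of each cell is C3, E3, G3, B3.
Each moves up a 3rd; the next is D4.

D4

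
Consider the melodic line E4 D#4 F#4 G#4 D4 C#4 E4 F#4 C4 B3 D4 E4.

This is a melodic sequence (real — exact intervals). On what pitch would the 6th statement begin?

With a 4-note motive the entries are E4, D4, C4, each down a 2nd from the previous.
Extending the heads down a 2nd: Bb3 → Ab3 → Gb3.

Gb3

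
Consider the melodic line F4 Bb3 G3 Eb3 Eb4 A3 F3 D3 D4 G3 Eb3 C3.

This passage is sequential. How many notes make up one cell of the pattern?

There are 12 notes; a 4-note unit gives 3 cells:
F4 Bb3 G3 Eb3 | Eb4 A3 F3 D3 | D4 G3 Eb3 C3
That's a consistent down a 2nd shift per cell, and no other grouping gives one.

4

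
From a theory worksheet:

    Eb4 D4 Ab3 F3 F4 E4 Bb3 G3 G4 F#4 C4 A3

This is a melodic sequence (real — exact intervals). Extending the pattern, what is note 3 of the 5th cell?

With 4-note cells, note 3 of each statement runs Ab3, Bb3, C4.
Carrying that up a 2nd forward: D4 → E4.

E4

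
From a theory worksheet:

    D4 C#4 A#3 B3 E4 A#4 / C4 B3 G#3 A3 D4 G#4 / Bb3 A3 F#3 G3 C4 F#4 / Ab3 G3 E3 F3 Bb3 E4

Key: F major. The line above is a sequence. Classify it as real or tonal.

real

Each cell has the same semitone pattern (-1, -3, 1, 5, 6) — intervals are preserved exactly.
And C#4 lies outside F major, so the sequence is real rather than tonal.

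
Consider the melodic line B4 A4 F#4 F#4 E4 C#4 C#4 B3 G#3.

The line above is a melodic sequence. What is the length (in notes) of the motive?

9 notes total. Splitting into 3 groups of 3:
B4 A4 F#4 | F#4 E4 C#4 | C#4 B3 G#3
Each cell is the previous one down a 4th — so the unit is 3 notes.

3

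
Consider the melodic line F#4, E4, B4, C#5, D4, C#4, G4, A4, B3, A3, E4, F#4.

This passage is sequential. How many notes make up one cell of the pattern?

4

There are 12 notes; a 4-note unit gives 3 cells:
F#4 E4 B4 C#5 | D4 C#4 G4 A4 | B3 A3 E4 F#4
Each cell is the previous one down a 3rd — so the unit is 4 notes.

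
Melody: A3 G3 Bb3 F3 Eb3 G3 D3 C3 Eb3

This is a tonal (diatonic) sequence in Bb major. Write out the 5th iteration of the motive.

G2 F2 A2

The 3-note cells begin on A3, F3, D3 — each down a 3rd from the last.
Continuing the starts: Bb2 → G2.
From G2 the diatonic shape gives G2 F2 A2.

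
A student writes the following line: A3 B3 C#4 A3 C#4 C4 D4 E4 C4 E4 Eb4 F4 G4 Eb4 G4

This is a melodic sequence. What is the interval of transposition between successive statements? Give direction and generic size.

Unit = 5 notes; the statements start on A3, C4, Eb4, moving up a 3rd each time.
A3 to C4 is up a 3rd.

up a 3rd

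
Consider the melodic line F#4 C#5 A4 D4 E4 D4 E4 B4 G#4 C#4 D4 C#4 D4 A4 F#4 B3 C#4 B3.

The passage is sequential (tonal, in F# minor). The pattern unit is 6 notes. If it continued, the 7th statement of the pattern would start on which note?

G#3

With a 6-note motive the entries are F#4, E4, D4, each down a 2nd from the previous.
Extending the heads down a 2nd: C#4 → B3 → A3 → G#3.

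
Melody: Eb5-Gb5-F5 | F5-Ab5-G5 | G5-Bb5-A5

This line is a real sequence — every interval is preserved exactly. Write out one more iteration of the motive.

Unit = 3 notes; the statements start on Eb5, F5, G5, moving up a 2nd each time.
Statement 4 starts on A5 and keeps the same exact contour: A5 C6 B5.

A5 C6 B5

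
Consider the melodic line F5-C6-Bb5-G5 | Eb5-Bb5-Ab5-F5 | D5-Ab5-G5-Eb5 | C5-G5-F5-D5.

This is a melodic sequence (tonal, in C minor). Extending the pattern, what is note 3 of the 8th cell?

Bb4

With 4-note cells, note 3 of each statement runs Bb5, Ab5, G5, F5.
Carrying that down a 2nd forward: Eb5 → D5 → C5 → Bb4.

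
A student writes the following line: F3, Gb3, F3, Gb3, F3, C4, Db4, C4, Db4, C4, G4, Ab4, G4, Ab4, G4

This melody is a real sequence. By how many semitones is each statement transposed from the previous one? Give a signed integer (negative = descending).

7

Unit = 5 notes; the statements start on F3, C4, G4, moving up a 5th each time.
F3→C4 is 60 − 53 = 7 semitones.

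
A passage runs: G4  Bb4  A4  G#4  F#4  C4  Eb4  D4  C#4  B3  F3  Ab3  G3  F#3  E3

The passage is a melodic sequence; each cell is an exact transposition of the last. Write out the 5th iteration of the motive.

Eb2 Gb2 F2 E2 D2

The 5-note cells begin on G4, C4, F3 — each down a 5th from the last.
Extending down a 5th: Bb2 → Eb2.
So cell 5 is Eb2 Gb2 F2 E2 D2.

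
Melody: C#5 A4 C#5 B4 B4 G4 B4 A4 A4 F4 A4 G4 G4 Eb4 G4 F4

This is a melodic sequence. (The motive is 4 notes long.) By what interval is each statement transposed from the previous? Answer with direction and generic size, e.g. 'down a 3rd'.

Taking 4-note groups, the heads are C#5, B4, A4, G4: the pattern moves down a 2nd.
From C#5 to B4: down a 2nd.

down a 2nd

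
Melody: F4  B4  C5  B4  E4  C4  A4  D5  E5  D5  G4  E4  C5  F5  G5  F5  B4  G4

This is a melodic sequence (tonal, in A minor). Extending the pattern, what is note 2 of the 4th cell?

The unit is 6 notes. Position-2 pitches of the 3 shown cells: B4, D5, F5.
Each moves up a 3rd; the next is A5.

A5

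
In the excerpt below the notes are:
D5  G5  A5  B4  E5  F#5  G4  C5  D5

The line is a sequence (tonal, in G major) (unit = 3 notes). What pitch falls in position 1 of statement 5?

With 3-note cells, note 1 of each statement runs D5, B4, G4.
Extending down a 3rd: E4 → C4.

C4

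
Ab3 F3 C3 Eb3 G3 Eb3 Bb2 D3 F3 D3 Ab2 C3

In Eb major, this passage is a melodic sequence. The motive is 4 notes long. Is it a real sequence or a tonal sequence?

Every note is diatonic to Eb major.
Cell 1 has -3 semitones from note 1 to 2, but cell 2 has -4 — the interval quality changes while the contour stays the same, which is the hallmark of a tonal sequence.

tonal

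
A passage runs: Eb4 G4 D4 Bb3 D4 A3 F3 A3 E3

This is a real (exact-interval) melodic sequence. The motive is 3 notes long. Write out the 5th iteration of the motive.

G2 B2 F#2

Unit = 3 notes; the statements start on Eb4, Bb3, F3, moving down a 4th each time.
Extending down a 4th: C3 → G2.
So cell 5 is G2 B2 F#2.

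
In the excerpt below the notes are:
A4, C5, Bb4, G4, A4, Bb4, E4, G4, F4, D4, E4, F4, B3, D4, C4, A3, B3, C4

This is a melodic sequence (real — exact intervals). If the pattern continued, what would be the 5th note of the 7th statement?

Grouping in 6s, the 5th note of each cell is A4, E4, B3.
Each moves down a 4th. Continuing: F#3 → C#3 → G#2 → D#2.

D#2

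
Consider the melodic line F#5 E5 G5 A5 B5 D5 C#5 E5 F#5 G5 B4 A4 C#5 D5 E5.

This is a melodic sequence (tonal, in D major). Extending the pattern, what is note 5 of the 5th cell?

With 5-note cells, note 5 of each statement runs B5, G5, E5.
Carrying that down a 3rd forward: C#5 → A4.

A4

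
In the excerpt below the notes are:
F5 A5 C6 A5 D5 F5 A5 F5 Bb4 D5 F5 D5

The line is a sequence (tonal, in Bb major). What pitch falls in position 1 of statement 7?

A3

The unit is 4 notes. Position-1 pitches of the 3 shown cells: F5, D5, Bb4.
Carrying that down a 3rd forward: G4 → Eb4 → C4 → A3.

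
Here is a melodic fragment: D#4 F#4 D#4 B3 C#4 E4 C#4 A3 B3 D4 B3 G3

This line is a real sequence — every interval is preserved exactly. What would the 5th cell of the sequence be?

G3 Bb3 G3 Eb3

The 4-note cells begin on D#4, C#4, B3 — each down a 2nd from the last.
Continuing the starts: A3 → G3.
So cell 5 is G3 Bb3 G3 Eb3.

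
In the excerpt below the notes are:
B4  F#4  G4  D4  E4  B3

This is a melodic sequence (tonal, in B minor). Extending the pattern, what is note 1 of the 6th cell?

The unit is 2 notes. Position-1 pitches of the 3 shown cells: B4, G4, E4.
Extending down a 3rd: C#4 → A3 → F#3.

F#3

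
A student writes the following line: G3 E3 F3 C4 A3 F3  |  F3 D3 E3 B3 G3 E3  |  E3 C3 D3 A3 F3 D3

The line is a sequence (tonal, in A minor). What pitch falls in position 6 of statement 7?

G2

The unit is 6 notes. Position-6 pitches of the 3 shown cells: F3, E3, D3.
Extending down a 2nd: C3 → B2 → A2 → G2.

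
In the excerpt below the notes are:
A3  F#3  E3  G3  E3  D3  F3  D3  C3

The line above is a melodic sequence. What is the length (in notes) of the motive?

3

Try groups of 3 (3 cells in 9 notes):
A3 F#3 E3 | G3 E3 D3 | F3 D3 C3
That's a consistent down a 2nd shift per cell, and no other grouping gives one.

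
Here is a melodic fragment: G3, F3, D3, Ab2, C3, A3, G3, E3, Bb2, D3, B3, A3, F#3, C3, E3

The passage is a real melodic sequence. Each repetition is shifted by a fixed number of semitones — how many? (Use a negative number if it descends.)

2

Taking 5-note groups, the heads are G3, A3, B3: the pattern moves up a 2nd.
Counting half-steps from G3 to A3: 2.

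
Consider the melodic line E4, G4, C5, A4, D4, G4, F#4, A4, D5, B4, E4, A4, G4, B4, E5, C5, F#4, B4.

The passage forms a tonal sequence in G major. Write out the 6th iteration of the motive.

The 6-note cells begin on E4, F#4, G4 — each up a 2nd from the last.
Carrying on: A4 → B4 → C5.
So cell 6 is C5 E5 A5 F#5 B4 E5.

C5 E5 A5 F#5 B4 E5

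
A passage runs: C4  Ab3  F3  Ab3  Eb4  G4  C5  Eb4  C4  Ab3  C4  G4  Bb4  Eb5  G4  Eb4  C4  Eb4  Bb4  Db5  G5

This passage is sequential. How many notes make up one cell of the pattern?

7

21 notes total. Splitting into 3 groups of 7:
C4 Ab3 F3 Ab3 Eb4 G4 C5 | Eb4 C4 Ab3 C4 G4 Bb4 Eb5 | G4 Eb4 C4 Eb4 Bb4 Db5 G5
That's a consistent up a 3rd shift per cell, and no other grouping gives one.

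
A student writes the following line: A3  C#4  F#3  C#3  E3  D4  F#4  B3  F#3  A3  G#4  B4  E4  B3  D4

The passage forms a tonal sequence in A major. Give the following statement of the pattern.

Taking 5-note groups, the heads are A3, D4, G#4: the pattern moves up a 4th.
From C#5 the diatonic shape gives C#5 E5 A4 E4 G#4.

C#5 E5 A4 E4 G#4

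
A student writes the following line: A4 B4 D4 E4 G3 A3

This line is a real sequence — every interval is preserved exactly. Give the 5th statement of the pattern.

Taking 2-note groups, the heads are A4, D4, G3: the pattern moves down a 5th.
Continuing the starts: C3 → F2.
Statement 5 starts on F2 and keeps the same exact contour: F2 G2.

F2 G2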